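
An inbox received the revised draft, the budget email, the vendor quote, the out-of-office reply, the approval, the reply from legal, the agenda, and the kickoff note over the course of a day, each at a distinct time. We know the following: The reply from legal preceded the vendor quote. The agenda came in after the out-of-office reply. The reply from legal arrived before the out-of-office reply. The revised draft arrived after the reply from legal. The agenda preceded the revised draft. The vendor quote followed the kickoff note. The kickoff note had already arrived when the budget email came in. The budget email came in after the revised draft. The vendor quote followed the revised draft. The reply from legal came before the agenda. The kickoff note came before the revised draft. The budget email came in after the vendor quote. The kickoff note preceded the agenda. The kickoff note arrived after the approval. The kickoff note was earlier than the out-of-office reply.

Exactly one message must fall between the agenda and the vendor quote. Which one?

Tracing the constraints gives the agenda → the revised draft → the vendor quote, so the revised draft sits after the agenda and before the vendor quote.
No other message is forced both after the agenda and before the vendor quote.

the revised draft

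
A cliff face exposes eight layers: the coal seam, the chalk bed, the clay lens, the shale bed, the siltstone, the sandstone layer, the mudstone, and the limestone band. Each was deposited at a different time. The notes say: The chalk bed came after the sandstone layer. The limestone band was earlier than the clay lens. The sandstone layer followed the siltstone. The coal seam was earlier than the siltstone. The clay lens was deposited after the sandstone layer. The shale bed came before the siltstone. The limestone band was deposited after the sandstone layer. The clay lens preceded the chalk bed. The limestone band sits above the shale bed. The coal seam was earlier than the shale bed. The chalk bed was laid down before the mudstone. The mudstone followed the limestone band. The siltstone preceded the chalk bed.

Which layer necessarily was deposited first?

the coal seam

The coal seam has a chain of constraints placing it before every other layer, so the coal seam must be first.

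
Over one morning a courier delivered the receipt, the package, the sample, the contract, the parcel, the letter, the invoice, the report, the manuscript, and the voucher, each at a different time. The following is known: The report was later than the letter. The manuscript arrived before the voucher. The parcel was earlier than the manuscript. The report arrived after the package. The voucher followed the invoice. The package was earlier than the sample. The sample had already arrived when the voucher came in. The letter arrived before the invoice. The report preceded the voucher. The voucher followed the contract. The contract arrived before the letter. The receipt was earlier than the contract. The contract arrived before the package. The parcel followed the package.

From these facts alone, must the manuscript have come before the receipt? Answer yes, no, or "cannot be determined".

no

Tracing the constraints gives the receipt → the contract → the package → the parcel → the manuscript, so the receipt must come before the manuscript.
That means the manuscript cannot be before the receipt.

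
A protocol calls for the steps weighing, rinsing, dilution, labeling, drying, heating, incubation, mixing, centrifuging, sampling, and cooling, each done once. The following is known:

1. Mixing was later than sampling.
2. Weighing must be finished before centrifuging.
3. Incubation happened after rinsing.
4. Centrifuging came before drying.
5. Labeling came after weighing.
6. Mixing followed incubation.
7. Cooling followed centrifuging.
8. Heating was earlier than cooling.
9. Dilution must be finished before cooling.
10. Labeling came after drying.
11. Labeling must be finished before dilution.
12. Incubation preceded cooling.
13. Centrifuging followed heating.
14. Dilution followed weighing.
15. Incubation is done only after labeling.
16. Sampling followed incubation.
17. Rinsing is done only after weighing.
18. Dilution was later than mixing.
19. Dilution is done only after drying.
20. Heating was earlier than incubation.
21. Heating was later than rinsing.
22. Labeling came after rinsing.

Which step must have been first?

weighing

Weighing has a chain of constraints placing it before every other step, so weighing must be first.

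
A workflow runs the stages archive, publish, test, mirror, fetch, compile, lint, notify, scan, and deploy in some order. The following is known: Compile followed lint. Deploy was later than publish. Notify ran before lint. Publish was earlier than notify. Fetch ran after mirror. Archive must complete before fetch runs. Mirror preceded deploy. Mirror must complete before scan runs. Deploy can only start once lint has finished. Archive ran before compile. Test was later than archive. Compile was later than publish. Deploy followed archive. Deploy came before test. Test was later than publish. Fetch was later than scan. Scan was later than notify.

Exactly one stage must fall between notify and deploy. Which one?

lint

Tracing the constraints gives notify → lint → deploy, so lint sits after notify and before deploy.
No other stage is forced both after notify and before deploy.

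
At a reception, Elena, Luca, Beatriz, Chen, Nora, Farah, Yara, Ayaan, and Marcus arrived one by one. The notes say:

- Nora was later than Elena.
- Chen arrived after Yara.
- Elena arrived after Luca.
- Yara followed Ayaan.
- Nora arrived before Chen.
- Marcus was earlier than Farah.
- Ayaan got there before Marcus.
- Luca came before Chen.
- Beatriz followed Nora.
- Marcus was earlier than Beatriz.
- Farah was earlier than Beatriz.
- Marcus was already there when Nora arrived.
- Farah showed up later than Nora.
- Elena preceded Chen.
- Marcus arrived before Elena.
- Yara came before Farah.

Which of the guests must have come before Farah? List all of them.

Directly stated before Farah: Marcus, Nora, and Yara.
Ayaan reaches Farah via Ayaan → Marcus → Farah.
Elena reaches Farah via Elena → Nora → Farah.
Luca reaches Farah via Luca → Elena → Nora → Farah.
No chain forces Beatriz (or any of the others) ahead of Farah.

Ayaan, Elena, Luca, Marcus, Nora, Yara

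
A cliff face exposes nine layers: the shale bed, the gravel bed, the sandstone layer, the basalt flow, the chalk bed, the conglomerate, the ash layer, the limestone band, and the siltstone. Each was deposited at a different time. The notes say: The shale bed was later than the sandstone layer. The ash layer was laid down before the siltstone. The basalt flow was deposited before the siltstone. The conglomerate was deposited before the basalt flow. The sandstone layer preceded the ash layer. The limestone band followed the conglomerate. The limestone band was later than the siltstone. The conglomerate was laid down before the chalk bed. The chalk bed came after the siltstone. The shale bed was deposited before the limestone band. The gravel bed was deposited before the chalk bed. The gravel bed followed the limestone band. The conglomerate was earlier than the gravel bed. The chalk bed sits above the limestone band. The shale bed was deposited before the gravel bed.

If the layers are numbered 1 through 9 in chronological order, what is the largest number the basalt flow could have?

5

The basalt flow must come before the chalk bed, the gravel bed, the limestone band, and the siltstone — 4 layers forced after it.
Everything else can be placed before the basalt flow in some valid order, so the basalt flow can sit as late as position 9 − 4 = 5.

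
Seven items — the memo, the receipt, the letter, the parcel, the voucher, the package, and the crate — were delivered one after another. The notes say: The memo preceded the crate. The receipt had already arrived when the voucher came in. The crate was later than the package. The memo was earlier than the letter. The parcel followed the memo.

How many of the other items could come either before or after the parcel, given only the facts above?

Forced before the parcel: the memo.
That leaves the crate, the letter, the package, the receipt, and the voucher with no forced order relative to the parcel — 5.

5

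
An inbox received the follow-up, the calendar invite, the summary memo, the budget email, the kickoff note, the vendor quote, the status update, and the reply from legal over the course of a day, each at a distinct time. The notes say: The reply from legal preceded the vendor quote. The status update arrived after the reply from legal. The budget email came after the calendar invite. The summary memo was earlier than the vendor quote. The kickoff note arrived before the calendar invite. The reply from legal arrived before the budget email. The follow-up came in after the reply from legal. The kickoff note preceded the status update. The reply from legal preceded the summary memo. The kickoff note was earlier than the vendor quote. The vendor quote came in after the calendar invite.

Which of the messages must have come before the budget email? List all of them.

Directly stated before the budget email: the calendar invite and the reply from legal.
The kickoff note reaches the budget email via the kickoff note → the calendar invite → the budget email.
No chain forces the summary memo (or any of the others) ahead of the budget email.

the calendar invite, the kickoff note, the reply from legal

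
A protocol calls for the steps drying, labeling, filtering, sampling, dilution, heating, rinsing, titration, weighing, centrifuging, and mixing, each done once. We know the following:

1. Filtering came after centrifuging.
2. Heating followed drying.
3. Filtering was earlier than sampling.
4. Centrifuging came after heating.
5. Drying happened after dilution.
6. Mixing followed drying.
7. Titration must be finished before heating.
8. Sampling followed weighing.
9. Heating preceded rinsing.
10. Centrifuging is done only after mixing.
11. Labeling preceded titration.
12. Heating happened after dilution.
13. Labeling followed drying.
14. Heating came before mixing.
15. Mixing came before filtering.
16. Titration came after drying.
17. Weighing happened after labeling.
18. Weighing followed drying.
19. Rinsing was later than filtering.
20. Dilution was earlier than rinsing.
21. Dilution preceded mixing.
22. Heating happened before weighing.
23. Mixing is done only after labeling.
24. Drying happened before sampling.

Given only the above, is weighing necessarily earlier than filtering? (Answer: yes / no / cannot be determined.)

No chain of stated constraints runs from weighing to filtering, and none runs from filtering to weighing either.
So the relative order of weighing and filtering is not fixed by the given facts.

cannot be determined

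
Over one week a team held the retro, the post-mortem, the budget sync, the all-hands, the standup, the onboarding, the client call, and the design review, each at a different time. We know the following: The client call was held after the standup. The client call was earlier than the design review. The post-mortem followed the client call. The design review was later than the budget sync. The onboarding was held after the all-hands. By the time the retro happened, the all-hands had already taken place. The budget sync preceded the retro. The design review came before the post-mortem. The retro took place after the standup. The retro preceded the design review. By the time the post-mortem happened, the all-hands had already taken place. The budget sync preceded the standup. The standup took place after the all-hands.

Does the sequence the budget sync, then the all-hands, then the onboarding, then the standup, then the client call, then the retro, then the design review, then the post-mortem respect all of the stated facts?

Check each stated constraint against the proposed order — e.g. the all-hands is ahead of the post-mortem; the budget sync is ahead of the design review. Every pair is in the required order; nothing is violated.

yes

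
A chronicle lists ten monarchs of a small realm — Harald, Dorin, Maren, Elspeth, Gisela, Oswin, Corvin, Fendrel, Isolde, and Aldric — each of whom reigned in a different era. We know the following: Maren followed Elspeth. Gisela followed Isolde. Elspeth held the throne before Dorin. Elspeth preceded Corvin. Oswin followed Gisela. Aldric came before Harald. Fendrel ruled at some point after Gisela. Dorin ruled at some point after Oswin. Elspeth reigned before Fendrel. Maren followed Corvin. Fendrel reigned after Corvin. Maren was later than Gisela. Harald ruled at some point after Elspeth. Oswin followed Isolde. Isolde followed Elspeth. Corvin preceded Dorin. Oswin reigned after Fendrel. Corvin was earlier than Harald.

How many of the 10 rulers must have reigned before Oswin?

5

Directly stated before Oswin: Fendrel, Gisela, and Isolde.
Corvin reaches Oswin via Corvin → Fendrel → Oswin.
Elspeth reaches Oswin via Elspeth → Isolde → Oswin.
No chain forces Maren (or any of the others) ahead of Oswin.
That's Corvin, Elspeth, Fendrel, Gisela, and Isolde — 5 in all.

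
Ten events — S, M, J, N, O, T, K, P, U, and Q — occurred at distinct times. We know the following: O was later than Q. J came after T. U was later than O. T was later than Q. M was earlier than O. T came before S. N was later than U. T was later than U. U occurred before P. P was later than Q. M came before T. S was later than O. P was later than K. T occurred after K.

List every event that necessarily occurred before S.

Directly stated before S: O and T.
K reaches S via K → T → S.
M reaches S via M → T → S.
Q reaches S via Q → O → S.
Likewise U reaches S by chaining the stated constraints.

K, M, O, Q, T, U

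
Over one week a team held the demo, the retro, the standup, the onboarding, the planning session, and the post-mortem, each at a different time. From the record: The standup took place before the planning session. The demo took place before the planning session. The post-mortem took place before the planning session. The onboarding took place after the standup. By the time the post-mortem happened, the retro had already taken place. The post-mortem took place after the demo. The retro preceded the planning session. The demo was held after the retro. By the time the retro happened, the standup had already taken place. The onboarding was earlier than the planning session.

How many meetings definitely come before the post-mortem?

Directly stated before the post-mortem: the demo and the retro.
The standup reaches the post-mortem via the standup → the retro → the post-mortem.
No chain forces the onboarding (or any of the others) ahead of the post-mortem.
That's the demo, the retro, and the standup — 3 in all.

3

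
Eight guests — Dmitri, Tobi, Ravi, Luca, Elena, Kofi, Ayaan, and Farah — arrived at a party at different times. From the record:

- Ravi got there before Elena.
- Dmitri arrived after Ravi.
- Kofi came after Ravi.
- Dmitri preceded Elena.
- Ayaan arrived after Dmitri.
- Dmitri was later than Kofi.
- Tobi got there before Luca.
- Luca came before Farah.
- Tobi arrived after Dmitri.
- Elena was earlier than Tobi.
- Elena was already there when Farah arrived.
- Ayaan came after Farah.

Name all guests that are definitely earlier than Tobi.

Dmitri, Elena, Kofi, Ravi

Directly stated before Tobi: Dmitri and Elena.
Kofi reaches Tobi via Kofi → Dmitri → Tobi.
Ravi reaches Tobi via Ravi → Elena → Tobi.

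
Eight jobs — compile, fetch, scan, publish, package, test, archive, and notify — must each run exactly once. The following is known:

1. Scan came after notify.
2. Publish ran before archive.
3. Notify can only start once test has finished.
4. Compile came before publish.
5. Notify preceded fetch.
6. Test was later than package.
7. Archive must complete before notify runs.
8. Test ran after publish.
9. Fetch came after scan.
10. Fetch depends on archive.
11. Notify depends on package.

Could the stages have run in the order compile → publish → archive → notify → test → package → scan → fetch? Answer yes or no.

The constraints require test before notify, but in the proposed sequence notify appears ahead of test. That one violation is enough.

no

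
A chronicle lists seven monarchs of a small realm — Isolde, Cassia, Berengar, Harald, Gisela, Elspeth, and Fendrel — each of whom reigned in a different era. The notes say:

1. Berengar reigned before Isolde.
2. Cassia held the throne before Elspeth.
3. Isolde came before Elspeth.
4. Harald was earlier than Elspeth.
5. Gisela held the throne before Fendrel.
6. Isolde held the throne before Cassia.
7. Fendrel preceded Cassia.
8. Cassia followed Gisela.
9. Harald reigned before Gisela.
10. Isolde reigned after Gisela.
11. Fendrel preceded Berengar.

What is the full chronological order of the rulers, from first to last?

Harald, Gisela, Fendrel, Berengar, Isolde, Cassia, Elspeth

The constraints fix every adjacent pair, so only one ordering works:
Harald → Gisela → Fendrel → Berengar → Isolde → Cassia → Elspeth.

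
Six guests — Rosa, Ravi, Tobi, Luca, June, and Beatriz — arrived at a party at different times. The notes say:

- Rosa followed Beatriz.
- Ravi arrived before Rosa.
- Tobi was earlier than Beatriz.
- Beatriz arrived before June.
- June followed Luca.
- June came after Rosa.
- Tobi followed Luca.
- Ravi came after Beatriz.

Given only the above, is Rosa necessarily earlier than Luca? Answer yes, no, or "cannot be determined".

no

Tracing the constraints gives Luca → Tobi → Beatriz → Rosa, so Luca must come before Rosa.
That means Rosa cannot be before Luca.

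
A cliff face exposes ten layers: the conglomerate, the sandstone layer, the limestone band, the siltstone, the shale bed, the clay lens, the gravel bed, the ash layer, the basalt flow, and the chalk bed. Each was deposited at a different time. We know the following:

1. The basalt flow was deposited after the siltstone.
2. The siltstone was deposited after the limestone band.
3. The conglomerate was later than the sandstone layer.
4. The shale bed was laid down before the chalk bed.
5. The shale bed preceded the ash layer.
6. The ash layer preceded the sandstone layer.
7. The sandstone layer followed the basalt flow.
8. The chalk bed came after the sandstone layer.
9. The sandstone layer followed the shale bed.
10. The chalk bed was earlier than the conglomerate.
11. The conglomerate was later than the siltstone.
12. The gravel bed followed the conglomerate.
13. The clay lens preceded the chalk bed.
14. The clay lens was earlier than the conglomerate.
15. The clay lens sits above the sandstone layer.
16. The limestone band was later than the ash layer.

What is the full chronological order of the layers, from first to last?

the shale bed, the ash layer, the limestone band, the siltstone, the basalt flow, the sandstone layer, the clay lens, the chalk bed, the conglomerate, the gravel bed

The constraints fix every adjacent pair, so only one ordering works:
the shale bed → the ash layer → the limestone band → the siltstone → the basalt flow → the sandstone layer → the clay lens → the chalk bed → the conglomerate → the gravel bed.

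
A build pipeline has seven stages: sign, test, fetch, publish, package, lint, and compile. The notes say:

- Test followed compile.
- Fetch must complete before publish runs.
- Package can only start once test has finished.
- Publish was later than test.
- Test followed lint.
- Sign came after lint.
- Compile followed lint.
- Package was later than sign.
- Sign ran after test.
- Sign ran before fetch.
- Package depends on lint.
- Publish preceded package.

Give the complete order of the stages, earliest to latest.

lint, compile, test, sign, fetch, publish, package

The constraints fix every adjacent pair, so only one ordering works:
lint → compile → test → sign → fetch → publish → package.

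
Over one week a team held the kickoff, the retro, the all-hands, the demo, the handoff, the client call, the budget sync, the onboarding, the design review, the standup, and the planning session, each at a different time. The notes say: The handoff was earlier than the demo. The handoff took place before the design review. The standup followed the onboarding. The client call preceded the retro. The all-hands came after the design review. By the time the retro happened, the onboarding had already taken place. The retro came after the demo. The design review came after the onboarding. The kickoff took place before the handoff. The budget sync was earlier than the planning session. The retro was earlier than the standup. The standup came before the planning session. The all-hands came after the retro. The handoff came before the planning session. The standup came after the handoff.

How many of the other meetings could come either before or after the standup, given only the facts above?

Forced before the standup: the client call, the demo, the handoff, the kickoff, the onboarding, and the retro; forced after the standup: the planning session.
That leaves the all-hands, the budget sync, and the design review with no forced order relative to the standup — 3.

3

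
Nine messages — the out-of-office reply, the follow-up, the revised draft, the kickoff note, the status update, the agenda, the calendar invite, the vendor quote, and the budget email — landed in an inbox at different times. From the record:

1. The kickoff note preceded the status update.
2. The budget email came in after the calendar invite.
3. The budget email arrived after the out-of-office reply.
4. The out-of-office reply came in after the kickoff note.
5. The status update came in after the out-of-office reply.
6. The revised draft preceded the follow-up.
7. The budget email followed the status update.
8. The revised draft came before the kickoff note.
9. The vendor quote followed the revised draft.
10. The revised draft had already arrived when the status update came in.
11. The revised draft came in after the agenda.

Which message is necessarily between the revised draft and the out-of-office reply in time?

the kickoff note

Tracing the constraints gives the revised draft → the kickoff note → the out-of-office reply, so the kickoff note sits after the revised draft and before the out-of-office reply.
No other message is forced both after the revised draft and before the out-of-office reply.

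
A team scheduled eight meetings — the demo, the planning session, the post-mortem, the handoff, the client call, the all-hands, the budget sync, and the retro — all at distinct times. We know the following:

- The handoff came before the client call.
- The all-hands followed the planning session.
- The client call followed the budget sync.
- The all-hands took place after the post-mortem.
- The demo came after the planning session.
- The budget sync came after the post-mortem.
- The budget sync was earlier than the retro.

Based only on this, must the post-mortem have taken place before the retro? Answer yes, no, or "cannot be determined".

yes

Chain the constraints: the post-mortem → the budget sync → the retro. Each link is directly stated, so the post-mortem comes before the retro.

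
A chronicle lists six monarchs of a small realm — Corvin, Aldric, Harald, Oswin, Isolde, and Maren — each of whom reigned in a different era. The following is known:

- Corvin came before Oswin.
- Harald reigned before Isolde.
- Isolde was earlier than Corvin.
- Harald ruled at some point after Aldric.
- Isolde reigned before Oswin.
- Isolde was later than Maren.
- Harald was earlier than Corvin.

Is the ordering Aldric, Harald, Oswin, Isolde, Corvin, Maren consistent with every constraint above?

The constraints require Maren before Isolde, but in the proposed sequence Isolde appears ahead of Maren. That one violation is enough.

no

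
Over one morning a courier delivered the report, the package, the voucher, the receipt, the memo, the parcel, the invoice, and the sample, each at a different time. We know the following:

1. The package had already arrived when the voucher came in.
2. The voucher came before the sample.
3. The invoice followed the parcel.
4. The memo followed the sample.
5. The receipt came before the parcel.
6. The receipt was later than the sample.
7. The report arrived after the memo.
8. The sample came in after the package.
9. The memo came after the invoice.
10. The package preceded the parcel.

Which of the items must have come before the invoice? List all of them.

the package, the parcel, the receipt, the sample, the voucher

Directly stated before the invoice: the parcel.
The package reaches the invoice via the package → the parcel → the invoice.
The receipt reaches the invoice via the receipt → the parcel → the invoice.
The sample reaches the invoice via the sample → the receipt → the parcel → the invoice.
Likewise the voucher reaches the invoice by chaining the stated constraints.
No chain forces the memo (or any of the others) ahead of the invoice.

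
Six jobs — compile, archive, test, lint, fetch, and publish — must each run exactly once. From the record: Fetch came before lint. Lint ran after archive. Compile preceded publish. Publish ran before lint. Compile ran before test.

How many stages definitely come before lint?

Directly stated before lint: archive, fetch, and publish.
Compile reaches lint via compile → publish → lint.
No chain forces test ahead of lint.
That's archive, compile, fetch, and publish — 4 in all.

4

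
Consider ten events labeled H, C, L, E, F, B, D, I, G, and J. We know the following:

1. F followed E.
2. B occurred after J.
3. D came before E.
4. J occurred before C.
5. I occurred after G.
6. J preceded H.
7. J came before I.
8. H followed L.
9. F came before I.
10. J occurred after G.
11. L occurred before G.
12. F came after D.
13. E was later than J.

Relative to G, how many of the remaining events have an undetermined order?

Forced before G: L; forced after G: B, C, E, F, H, I, and J.
That leaves D with no forced order relative to G — 1.

1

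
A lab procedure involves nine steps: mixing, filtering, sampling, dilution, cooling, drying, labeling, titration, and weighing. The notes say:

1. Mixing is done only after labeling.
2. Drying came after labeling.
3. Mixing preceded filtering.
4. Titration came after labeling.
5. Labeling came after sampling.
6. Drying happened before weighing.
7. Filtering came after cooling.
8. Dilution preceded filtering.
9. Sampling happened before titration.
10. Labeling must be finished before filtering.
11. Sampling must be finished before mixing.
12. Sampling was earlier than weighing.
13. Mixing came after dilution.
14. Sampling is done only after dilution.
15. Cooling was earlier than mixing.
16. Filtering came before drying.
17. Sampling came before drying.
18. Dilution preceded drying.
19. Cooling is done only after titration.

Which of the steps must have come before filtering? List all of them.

Directly stated before filtering: cooling, dilution, labeling, and mixing.
Sampling reaches filtering via sampling → labeling → filtering.
Titration reaches filtering via titration → cooling → filtering.

cooling, dilution, labeling, mixing, sampling, titration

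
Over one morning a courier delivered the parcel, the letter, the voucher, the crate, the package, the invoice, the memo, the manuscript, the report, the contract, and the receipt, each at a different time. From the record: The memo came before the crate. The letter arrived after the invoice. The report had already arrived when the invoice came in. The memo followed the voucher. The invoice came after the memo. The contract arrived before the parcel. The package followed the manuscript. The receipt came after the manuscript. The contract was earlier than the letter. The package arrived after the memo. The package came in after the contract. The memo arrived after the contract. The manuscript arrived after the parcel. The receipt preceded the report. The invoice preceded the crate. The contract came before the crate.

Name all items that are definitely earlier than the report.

Directly stated before the report: the receipt.
The contract reaches the report via the contract → the parcel → the manuscript → the receipt → the report.
The manuscript reaches the report via the manuscript → the receipt → the report.
The parcel reaches the report via the parcel → the manuscript → the receipt → the report.
No chain forces the invoice (or any of the others) ahead of the report.

the contract, the manuscript, the parcel, the receipt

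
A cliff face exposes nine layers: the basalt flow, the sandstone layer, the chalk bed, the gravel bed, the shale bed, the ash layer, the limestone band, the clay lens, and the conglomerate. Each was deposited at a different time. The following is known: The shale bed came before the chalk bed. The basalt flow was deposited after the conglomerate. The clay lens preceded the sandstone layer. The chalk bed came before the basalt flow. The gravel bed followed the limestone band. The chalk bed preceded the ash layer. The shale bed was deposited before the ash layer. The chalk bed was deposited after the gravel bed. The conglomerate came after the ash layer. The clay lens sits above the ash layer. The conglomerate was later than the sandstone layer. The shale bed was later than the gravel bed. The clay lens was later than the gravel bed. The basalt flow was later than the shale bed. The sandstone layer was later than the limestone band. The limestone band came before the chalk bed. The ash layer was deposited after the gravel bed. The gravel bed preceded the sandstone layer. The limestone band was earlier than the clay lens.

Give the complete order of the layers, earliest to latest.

The constraints fix every adjacent pair, so only one ordering works:
the limestone band → the gravel bed → the shale bed → the chalk bed → the ash layer → the clay lens → the sandstone layer → the conglomerate → the basalt flow.

the limestone band, the gravel bed, the shale bed, the chalk bed, the ash layer, the clay lens, the sandstone layer, the conglomerate, the basalt flow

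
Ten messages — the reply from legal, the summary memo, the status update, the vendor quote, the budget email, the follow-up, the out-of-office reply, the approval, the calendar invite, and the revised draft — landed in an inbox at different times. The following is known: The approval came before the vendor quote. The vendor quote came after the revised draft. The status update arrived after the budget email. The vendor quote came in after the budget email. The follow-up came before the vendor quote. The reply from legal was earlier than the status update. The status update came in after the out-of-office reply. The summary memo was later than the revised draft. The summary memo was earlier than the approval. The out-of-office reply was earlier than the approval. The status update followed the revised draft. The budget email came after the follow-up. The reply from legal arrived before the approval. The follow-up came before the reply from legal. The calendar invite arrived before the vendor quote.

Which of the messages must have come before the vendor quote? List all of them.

the approval, the budget email, the calendar invite, the follow-up, the out-of-office reply, the reply from legal, the revised draft, the summary memo

Directly stated before the vendor quote: the approval, the budget email, the calendar invite, the follow-up, and the revised draft.
The out-of-office reply reaches the vendor quote via the out-of-office reply → the approval → the vendor quote.
The reply from legal reaches the vendor quote via the reply from legal → the approval → the vendor quote.
The summary memo reaches the vendor quote via the summary memo → the approval → the vendor quote.
No chain forces the status update ahead of the vendor quote.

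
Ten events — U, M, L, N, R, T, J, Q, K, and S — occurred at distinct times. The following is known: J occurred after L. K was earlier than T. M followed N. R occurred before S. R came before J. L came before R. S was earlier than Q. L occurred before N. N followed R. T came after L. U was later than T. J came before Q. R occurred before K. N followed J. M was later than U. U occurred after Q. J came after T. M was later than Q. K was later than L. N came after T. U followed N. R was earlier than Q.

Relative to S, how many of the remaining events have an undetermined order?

Forced before S: L and R; forced after S: M, Q, and U.
That leaves J, K, N, and T with no forced order relative to S — 4.

4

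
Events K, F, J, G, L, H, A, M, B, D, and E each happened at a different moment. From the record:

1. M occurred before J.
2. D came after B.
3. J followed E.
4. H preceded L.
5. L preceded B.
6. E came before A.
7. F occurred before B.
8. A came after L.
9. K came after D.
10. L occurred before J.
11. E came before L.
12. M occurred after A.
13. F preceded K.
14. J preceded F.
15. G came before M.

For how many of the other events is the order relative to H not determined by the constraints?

2

Forced after H: A, B, D, F, J, K, L, and M.
That leaves E and G with no forced order relative to H — 2.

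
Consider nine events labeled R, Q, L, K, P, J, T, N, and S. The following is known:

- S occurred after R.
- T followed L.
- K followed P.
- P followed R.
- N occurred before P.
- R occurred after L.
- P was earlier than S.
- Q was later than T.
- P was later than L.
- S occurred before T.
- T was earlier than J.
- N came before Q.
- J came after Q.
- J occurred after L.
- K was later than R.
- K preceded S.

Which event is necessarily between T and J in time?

Q

Tracing the constraints gives T → Q → J, so Q sits after T and before J.
No other event is forced both after T and before J.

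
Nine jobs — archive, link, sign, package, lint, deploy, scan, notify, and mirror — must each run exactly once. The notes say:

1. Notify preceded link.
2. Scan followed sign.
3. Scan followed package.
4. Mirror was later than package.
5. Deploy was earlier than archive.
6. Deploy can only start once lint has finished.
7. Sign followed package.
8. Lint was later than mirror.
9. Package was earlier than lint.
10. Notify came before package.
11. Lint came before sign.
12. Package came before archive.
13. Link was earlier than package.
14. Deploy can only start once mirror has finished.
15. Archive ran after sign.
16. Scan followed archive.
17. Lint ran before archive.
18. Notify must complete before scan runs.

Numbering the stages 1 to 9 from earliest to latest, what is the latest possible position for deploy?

Deploy must come before archive and scan — 2 stages forced after it.
Everything else can be placed before deploy in some valid order, so deploy can sit as late as position 9 − 2 = 7.

7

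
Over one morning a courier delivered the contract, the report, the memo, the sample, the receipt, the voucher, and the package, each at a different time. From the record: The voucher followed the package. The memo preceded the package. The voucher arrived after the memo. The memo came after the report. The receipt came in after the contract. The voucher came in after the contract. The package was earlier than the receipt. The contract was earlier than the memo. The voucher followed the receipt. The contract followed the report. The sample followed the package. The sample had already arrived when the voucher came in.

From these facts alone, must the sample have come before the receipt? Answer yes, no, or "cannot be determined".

cannot be determined

No chain of stated constraints runs from the sample to the receipt, and none runs from the receipt to the sample either.
So the relative order of the sample and the receipt is not fixed by the given facts.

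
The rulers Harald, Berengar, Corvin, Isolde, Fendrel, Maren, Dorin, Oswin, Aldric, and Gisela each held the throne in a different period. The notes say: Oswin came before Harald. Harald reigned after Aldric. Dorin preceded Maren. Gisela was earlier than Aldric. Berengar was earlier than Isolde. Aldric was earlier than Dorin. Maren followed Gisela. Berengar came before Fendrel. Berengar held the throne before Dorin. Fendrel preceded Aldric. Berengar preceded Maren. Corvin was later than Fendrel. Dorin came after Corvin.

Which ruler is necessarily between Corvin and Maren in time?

Tracing the constraints gives Corvin → Dorin → Maren, so Dorin sits after Corvin and before Maren.
No other ruler is forced both after Corvin and before Maren.

Dorin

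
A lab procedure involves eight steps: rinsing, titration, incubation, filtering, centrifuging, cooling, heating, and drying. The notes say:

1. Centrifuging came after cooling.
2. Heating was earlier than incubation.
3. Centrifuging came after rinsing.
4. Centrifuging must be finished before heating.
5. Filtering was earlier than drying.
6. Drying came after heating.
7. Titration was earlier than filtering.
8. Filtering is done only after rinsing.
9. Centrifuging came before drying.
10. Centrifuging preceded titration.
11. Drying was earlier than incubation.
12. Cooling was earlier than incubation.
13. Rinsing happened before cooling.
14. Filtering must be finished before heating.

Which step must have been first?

Rinsing has a chain of constraints placing it before every other step, so rinsing must be first.

rinsing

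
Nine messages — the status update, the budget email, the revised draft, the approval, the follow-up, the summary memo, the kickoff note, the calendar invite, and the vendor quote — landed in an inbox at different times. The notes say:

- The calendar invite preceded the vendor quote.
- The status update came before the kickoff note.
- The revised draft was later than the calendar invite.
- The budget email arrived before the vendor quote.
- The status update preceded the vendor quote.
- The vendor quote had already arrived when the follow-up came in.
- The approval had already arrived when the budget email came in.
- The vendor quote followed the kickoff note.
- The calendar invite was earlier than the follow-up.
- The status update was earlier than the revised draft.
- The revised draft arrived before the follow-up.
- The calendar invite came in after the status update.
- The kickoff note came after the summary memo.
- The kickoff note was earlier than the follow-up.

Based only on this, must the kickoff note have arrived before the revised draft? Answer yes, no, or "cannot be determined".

cannot be determined

No chain of stated constraints runs from the kickoff note to the revised draft, and none runs from the revised draft to the kickoff note either.
So the relative order of the kickoff note and the revised draft is not fixed by the given facts.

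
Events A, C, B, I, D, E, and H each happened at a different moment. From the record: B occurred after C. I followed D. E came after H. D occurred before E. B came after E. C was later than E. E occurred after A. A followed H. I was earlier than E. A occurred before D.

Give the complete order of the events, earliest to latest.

The constraints fix every adjacent pair, so only one ordering works:
H → A → D → I → E → C → B.

H, A, D, I, E, C, B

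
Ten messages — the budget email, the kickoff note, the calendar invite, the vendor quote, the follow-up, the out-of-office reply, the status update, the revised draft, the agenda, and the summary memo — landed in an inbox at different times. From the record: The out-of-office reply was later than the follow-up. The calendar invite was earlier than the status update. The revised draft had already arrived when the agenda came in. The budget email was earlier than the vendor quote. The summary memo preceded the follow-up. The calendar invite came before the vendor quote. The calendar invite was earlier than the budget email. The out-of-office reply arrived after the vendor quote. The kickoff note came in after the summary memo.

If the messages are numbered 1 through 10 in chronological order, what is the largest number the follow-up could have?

The follow-up must come before the out-of-office reply — 1 message forced after it.
Everything else can be placed before the follow-up in some valid order, so the follow-up can sit as late as position 10 − 1 = 9.

9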